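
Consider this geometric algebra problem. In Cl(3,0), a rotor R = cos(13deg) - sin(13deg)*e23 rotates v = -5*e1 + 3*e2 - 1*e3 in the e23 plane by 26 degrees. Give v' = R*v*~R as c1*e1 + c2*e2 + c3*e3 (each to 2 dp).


Rotor R = cos(13deg) - sin(13deg)*e23
Rotation angle theta = 2 * 13 = 26 degrees in the e23 plane (e2 -> e3).
The component perpendicular to the plane (e1) is invariant: v'_1 = v1 = -5.00
cos(26deg) = 0.8988, sin(26deg) = 0.4384
v'_2 = v2*cos(theta) - v3*sin(theta) = 3*0.8988 - (-1)*0.4384 = 3.13
v'_3 = v2*sin(theta) + v3*cos(theta) = 3*0.4384 + (-1)*0.8988 = 0.42
v' = -5.00*e1 + 3.13*e2 + 0.42*e3


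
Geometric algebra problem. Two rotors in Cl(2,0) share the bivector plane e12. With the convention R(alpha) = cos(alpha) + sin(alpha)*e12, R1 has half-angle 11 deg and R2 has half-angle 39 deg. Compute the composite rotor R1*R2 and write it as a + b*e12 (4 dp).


Same-plane rotors commute and their half-angles add:
R1*R2 = cos(a1 + a2) + sin(a1 + a2)*e12.
a1 + a2 = 11 + 39 = 50 deg
cos(50 deg) = 0.6428
sin(50 deg) = 0.7660
R1*R2 = 0.6428 + 0.7660*e12


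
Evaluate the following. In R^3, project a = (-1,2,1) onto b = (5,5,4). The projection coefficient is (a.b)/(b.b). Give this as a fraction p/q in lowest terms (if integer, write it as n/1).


Projection coefficient = (a . b) / (b . b)
a . b = (-1)*5 + 2*5 + 1*4
= -5 + 10 + 4 = 9
b . b = 5^2 + 5^2 + 4^2
= 25 + 25 + 16 = 66
Coefficient = 9/66
In lowest terms: 3/22


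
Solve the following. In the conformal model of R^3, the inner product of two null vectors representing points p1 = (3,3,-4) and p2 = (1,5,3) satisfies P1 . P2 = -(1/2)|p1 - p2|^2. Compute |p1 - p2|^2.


p1 - p2 = (2, -2, -7)
|p1 - p2|^2 = 2^2 + (-2)^2 + (-7)^2
= 4 + 4 + 49
= 57


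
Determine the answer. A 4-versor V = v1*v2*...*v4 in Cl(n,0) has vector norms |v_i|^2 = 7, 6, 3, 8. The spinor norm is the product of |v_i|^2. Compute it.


Spinor norm N(V) = |v1|^2 * |v2|^2 * ... * |v4|^2
= 7 * 6 * 3 * 8
Running product: 7, 42, 126, 1008
N(V) = 1008


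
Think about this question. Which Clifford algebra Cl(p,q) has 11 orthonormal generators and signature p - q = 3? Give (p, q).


We need p + q = 11 and p - q = 3.
Adding: 2p = 11 + 3 = 14, so p = 7.
Then q = 11 - 7 = 4.
(p, q) = (7, 4)


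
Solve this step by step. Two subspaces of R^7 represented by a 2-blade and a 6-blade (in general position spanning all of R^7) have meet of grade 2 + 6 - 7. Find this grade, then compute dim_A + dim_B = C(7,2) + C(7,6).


Meet grade = grade(A) + grade(B) - n
= 2 + 6 - 7 = 1
C(7,2) = 21
C(7,6) = 7
dim_A + dim_B = 21 + 7 = 28


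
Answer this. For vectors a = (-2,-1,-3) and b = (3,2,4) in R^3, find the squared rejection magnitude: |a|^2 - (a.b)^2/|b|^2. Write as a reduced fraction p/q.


|a|^2 = (-2)^2 + (-1)^2 + (-3)^2 = 14
|b|^2 = 3^2 + 2^2 + 4^2 = 29
a . b = (-2)*3 + (-1)*2 + (-3)*4 = -20
(a.b)^2 = (-20)^2 = 400
|rej|^2 = 14 - 400/29
= (406 - 400)/29
= 6/29
In lowest terms: 6/29


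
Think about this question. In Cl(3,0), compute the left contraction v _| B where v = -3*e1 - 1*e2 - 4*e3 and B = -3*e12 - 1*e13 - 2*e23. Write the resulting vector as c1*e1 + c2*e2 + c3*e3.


Left contraction v _| B = <vB>_1 (grade-1 part of the geometric product vB).
Using e1_|e12 = e2, e2_|e12 = -e1, e1_|e13 = e3, e3_|e13 = -e1, e2_|e23 = e3, e3_|e23 = -e2:
e1 coeff: -v2*b12 - v3*b13 = -(-1)*(-3) - (-4)*(-1) = -7
e2 coeff: v1*b12 - v3*b23 = (-3)*(-3) - (-4)*(-2) = 1
e3 coeff: v1*b13 + v2*b23 = (-3)*(-1) + (-1)*(-2) = 5
v _| B = -7*e1 + 1*e2 + 5*e3


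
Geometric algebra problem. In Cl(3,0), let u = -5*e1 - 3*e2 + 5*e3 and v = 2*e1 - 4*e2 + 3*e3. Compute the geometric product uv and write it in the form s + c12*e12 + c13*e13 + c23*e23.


In Cl(3,0): e_i^2 = 1, e_ie_j = -e_je_i for i != j.
Scalar part = u . v = (-5)*2 + (-3)*(-4) + 5*3
= -10 + 12 + 15 = 17
e12 coeff = (-5)*(-4) - (-3)*2 = 20 - (-6) = 26
e13 coeff = (-5)*3 - 5*2 = -15 - 10 = -25
e23 coeff = (-3)*3 - 5*(-4) = -9 - (-20) = 11
uv = 17 + 26*e12 - 25*e13 + 11*e23


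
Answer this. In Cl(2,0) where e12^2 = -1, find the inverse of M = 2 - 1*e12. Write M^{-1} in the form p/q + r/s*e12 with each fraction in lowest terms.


M = 2 - 1*e12, where e12^2 = -1.
Since M commutes with its reverse ~M = a - b*e12, M * ~M = a^2 - b^2*e12^2 = a^2 + b^2.
So M^{-1} = ~M / (a^2 + b^2) = (a - b*e12)/(a^2 + b^2).
a^2 + b^2 = 4 + 1 = 5
Scalar part = 2/5 = 2/5
Bivector coeff = 1/5 = 1/5
M^{-1} = 2/5 + 1/5*e12


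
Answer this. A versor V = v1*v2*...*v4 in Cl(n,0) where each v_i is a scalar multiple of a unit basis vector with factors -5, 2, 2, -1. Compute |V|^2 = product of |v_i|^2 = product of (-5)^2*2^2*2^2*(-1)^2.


Each vector v_i has |v_i|^2 = s_i^2
Squared scales: (-5)^2 = 25, 2^2 = 4, 2^2 = 4, (-1)^2 = 1
|V|^2 = 25 * 4 * 4 * 1
= 400


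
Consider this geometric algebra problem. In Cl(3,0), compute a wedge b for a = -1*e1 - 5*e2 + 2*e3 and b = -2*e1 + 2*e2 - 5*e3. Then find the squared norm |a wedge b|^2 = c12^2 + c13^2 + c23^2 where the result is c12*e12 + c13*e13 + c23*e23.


a wedge b = (a1*b2 - a2*b1)*e12 + (a1*b3 - a3*b1)*e13 + (a2*b3 - a3*b2)*e23
e12 coeff: (-1)*2 - (-5)*(-2) = -2 - 10 = -12
e13 coeff: (-1)*(-5) - 2*(-2) = 5 - (-4) = 9
e23 coeff: (-5)*(-5) - 2*2 = 25 - 4 = 21
|a wedge b|^2 = (-12)^2 + 9^2 + 21^2
= 144 + 81 + 441
= 666


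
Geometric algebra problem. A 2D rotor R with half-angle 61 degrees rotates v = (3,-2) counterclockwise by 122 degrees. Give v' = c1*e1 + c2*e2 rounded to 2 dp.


Rotor R = cos(61deg) - sin(61deg)*e12
Rotation angle theta = 2 * 61 = 122 degrees
v' = R*v*~R rotates v by theta.
cos(122deg) = -0.5299, sin(122deg) = 0.8480
v'_1 = 3*cos(122deg) - (-2)*sin(122deg)
= 3*(-0.5299) - (-2)*0.8480
= 0.11
v'_2 = 3*sin(122deg) + (-2)*cos(122deg)
= 3*0.8480 + (-2)*(-0.5299)
= 3.60
v' = 0.11*e1 + 3.60*e2


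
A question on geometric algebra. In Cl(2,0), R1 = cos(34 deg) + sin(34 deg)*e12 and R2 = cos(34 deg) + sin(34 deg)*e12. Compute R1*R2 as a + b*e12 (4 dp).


Same-plane rotors commute and their half-angles add:
R1*R2 = cos(a1 + a2) + sin(a1 + a2)*e12.
a1 + a2 = 34 + 34 = 68 deg
cos(68 deg) = 0.3746
sin(68 deg) = 0.9272
R1*R2 = 0.3746 + 0.9272*e12


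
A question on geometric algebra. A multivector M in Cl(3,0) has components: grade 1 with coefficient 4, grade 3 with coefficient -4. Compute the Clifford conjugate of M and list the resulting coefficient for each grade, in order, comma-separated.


Clifford conjugate sign for grade k: (-1)^(k(k+1)/2)
Grade 1: (-1)^(1*2/2) = (-1)^1 = -1, coeff 4 -> -4
Grade 3: (-1)^(3*4/2) = (-1)^6 = 1, coeff -4 -> -4
Conjugated coefficients: -4, -4


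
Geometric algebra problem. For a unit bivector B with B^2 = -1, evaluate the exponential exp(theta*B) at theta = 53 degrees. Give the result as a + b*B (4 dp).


For a unit bivector B with B^2 = -1, the exponential series gives
e^(theta*B) = cos(theta) + sin(theta)*B (the GA analogue of Euler's formula).
theta = 53 degrees = 0.925025 rad
cos(53 deg) = 0.6018
sin(53 deg) = 0.7986
exp(theta*B) = 0.6018 + 0.7986*B


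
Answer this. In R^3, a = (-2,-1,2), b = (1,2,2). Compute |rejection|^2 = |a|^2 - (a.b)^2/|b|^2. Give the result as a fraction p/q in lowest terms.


|a|^2 = (-2)^2 + (-1)^2 + 2^2 = 9
|b|^2 = 1^2 + 2^2 + 2^2 = 9
a . b = (-2)*1 + (-1)*2 + 2*2 = 0
(a.b)^2 = 0^2 = 0
|rej|^2 = 9 - 0/9
= (81 - 0)/9
= 81/9
In lowest terms: 9/1


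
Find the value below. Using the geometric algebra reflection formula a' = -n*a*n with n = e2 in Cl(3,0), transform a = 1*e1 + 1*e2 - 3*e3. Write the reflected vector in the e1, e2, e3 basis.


Reflection formula: a' = -n*a*n, with n = e2 (unit vector, n^2 = 1).
For reflection through hyperplane perp to e2:
The component along e2 flips sign, others stay.
a = (1, 1, -3)
a' = (1, -1, -3)
a' = 1*e1 - 1*e2 - 3*e3


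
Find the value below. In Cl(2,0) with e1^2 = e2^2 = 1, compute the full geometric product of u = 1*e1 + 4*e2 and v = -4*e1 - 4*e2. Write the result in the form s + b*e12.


Expand: (1*e1 + 4*e2)(-4*e1 - 4*e2)
= 1*(-4)*e1e1 + 1*(-4)*e1e2 + 4*(-4)*e2e1 + 4*(-4)*e2e2
Using e1^2 = e2^2 = 1, e2e1 = -e1e2:
Scalar part s = 1*(-4) + 4*(-4) = -4 + (-16) = -20
Bivector part b = 1*(-4) - 4*(-4) = -4 - (-16) = 12
uv = -20 + 12*e12


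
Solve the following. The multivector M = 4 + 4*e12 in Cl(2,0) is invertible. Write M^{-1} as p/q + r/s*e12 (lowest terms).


M = 4 + 4*e12, where e12^2 = -1.
Since M commutes with its reverse ~M = a - b*e12, M * ~M = a^2 - b^2*e12^2 = a^2 + b^2.
So M^{-1} = ~M / (a^2 + b^2) = (a - b*e12)/(a^2 + b^2).
a^2 + b^2 = 16 + 16 = 32
Scalar part = 4/32 = 1/8
Bivector coeff = -4/32 = -1/8
M^{-1} = 1/8 - 1/8*e12


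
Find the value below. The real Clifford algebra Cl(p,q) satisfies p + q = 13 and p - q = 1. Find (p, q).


We need p + q = 13 and p - q = 1.
Adding: 2p = 13 + 1 = 14, so p = 7.
Then q = 13 - 7 = 6.
(p, q) = (7, 6)


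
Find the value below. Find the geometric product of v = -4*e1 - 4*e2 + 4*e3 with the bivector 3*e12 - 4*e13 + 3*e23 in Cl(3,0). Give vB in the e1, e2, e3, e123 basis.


vB has grade-1 (vector) and grade-3 (trivector) parts: vB = (v _| B) + (v ^ B).
Vector part <vB>_1:
  e1: -v2*b12 - v3*b13 = -(-4)*(3) - (4)*(-4) = 28
  e2: v1*b12 - v3*b23 = (-4)*(3) - (4)*(3) = -24
  e3: v1*b13 + v2*b23 = (-4)*(-4) + (-4)*(3) = 4
Trivector part <vB>_3:
  e123: v1*b23 - v2*b13 + v3*b12 = (-4)*(3) - (-4)*(-4) + (4)*(3) = -16
vB = 28*e1 - 24*e2 + 4*e3 - 16*e123


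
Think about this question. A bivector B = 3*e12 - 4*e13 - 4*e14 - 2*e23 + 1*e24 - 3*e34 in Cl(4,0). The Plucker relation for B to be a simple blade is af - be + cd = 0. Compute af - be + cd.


Plucker relation: af - be + cd
a*f = 3*(-3) = -9
b*e = (-4)*1 = -4
c*d = (-4)*(-2) = 8
af - be + cd = -9 - (-4) + 8
= 3


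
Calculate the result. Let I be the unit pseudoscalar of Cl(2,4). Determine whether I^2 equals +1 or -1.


The pseudoscalar I = e1...e_n (product of all n generators) of Cl(p,q) satisfies I^2 = (-1)^(q + n(n-1)/2).
p = 2, q = 4, n = p + q = 6
n(n-1)/2 = 6 * 5 / 2 = 15
Exponent = q + n(n-1)/2 = 4 + 15 = 19
I^2 = (-1)^19 = -1


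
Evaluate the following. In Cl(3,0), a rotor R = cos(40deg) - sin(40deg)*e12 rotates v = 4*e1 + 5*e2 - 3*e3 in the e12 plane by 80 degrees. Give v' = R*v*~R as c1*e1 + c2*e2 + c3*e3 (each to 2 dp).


Rotor R = cos(40deg) - sin(40deg)*e12
Rotation angle theta = 2 * 40 = 80 degrees in the e12 plane (e1 -> e2).
The component perpendicular to the plane (e3) is invariant: v'_3 = v3 = -3.00
cos(80deg) = 0.1736, sin(80deg) = 0.9848
v'_1 = v1*cos(theta) - v2*sin(theta) = 4*0.1736 - 5*0.9848 = -4.23
v'_2 = v1*sin(theta) + v2*cos(theta) = 4*0.9848 + 5*0.1736 = 4.81
v' = -4.23*e1 + 4.81*e2 - 3.00*e3


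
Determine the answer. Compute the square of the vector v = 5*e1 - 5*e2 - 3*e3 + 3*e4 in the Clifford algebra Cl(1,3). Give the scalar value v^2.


v^2 = sum of c_i^2 * e_i^2
Positive signature terms (e_i^2 = +1): 5^2 = 25
Negative signature terms (e_j^2 = -1): (-5)^2 + (-3)^2 + 3^2 = 43
v^2 = 25 - 43 = -18


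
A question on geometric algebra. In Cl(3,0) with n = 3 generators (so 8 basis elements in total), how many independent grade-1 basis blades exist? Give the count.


Number of grade-k basis blades in Cl(p,q) with n = p + q is C(n, k).
n = 3 + 0 = 3
C(3, 1) = 3! / (1! * 2!)
= 6 / (1 * 2)
= 3


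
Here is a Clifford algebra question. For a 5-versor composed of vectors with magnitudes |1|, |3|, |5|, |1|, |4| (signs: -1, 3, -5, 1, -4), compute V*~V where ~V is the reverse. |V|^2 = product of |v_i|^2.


Each vector v_i has |v_i|^2 = s_i^2
Squared scales: (-1)^2 = 1, 3^2 = 9, (-5)^2 = 25, 1^2 = 1, (-4)^2 = 16
|V|^2 = 1 * 9 * 25 * 1 * 16
= 3600


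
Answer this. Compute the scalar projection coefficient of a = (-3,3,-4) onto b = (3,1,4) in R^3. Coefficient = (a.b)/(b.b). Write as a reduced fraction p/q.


Projection coefficient = (a . b) / (b . b)
a . b = (-3)*3 + 3*1 + (-4)*4
= -9 + 3 + (-16) = -22
b . b = 3^2 + 1^2 + 4^2
= 9 + 1 + 16 = 26
Coefficient = -22/26
In lowest terms: -11/13


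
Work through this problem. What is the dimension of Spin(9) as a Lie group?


Spin(n) double-covers SO(n); both have Lie algebra so(n) of dimension n(n-1)/2.
n = 9
n(n-1) = 9 * 8 = 72
dim Spin(9) = 72/2 = 36


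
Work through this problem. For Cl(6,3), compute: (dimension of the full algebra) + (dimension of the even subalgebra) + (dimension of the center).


n = 6 + 3 = 9
Total dim = 2^9 = 512
Even subalgebra dim = 2^8 = 256
n is odd, so center dim = 2
Sum = 512 + 256 + 2 = 770


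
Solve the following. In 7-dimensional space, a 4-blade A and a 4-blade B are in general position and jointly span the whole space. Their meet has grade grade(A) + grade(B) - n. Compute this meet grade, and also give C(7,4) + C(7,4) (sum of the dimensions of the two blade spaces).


Meet grade = grade(A) + grade(B) - n
= 4 + 4 - 7 = 1
C(7,4) = 35
C(7,4) = 35
dim_A + dim_B = 35 + 35 = 70


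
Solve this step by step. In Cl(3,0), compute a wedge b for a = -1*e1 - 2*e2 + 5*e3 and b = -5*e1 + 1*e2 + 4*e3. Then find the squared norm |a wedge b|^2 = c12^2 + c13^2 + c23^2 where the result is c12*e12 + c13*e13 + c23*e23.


a wedge b = (a1*b2 - a2*b1)*e12 + (a1*b3 - a3*b1)*e13 + (a2*b3 - a3*b2)*e23
e12 coeff: (-1)*1 - (-2)*(-5) = -1 - 10 = -11
e13 coeff: (-1)*4 - 5*(-5) = -4 - (-25) = 21
e23 coeff: (-2)*4 - 5*1 = -8 - 5 = -13
|a wedge b|^2 = (-11)^2 + 21^2 + (-13)^2
= 121 + 441 + 169
= 731


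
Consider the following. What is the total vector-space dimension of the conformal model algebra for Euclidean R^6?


The conformal model of R^6 uses Cl(7,1): the 6 Euclidean generators plus two extra orthogonal generators e+ (e+^2 = +1) and e- (e-^2 = -1), from which the null vectors e0, einf are built.
Number of generators m = 6 + 2 = 8.
dim Cl(p,q) = 2^m = 2^8 = 256


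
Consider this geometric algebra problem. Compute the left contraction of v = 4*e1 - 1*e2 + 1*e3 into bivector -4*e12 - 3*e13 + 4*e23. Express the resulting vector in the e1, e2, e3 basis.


Left contraction v _| B = <vB>_1 (grade-1 part of the geometric product vB).
Using e1_|e12 = e2, e2_|e12 = -e1, e1_|e13 = e3, e3_|e13 = -e1, e2_|e23 = e3, e3_|e23 = -e2:
e1 coeff: -v2*b12 - v3*b13 = -(-1)*(-4) - (1)*(-3) = -1
e2 coeff: v1*b12 - v3*b23 = (4)*(-4) - (1)*(4) = -20
e3 coeff: v1*b13 + v2*b23 = (4)*(-3) + (-1)*(4) = -16
v _| B = -1*e1 - 20*e2 - 16*e3


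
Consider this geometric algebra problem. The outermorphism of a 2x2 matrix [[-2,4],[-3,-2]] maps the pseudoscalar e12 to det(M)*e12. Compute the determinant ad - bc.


The outermorphism of a linear map f sends e1^e2 to f(e1)^f(e2).
f(e1) = -2*e1 - 3*e2
f(e2) = 4*e1 - 2*e2
f(e1) ^ f(e2) = (-2*e1 - 3*e2) ^ (4*e1 - 2*e2)
= (-2)*(-2)*e12 + (-3)*4*e21
= (4 - (-12))*e12
= 16*e12
Coefficient = 16


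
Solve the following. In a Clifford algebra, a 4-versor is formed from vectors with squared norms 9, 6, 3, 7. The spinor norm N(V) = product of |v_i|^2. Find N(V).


Spinor norm N(V) = |v1|^2 * |v2|^2 * ... * |v4|^2
= 9 * 6 * 3 * 7
Running product: 9, 54, 162, 1134
N(V) = 1134


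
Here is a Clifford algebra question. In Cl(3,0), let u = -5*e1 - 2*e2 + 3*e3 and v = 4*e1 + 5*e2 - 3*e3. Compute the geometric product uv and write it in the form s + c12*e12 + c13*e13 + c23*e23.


In Cl(3,0): e_i^2 = 1, e_ie_j = -e_je_i for i != j.
Scalar part = u . v = (-5)*4 + (-2)*5 + 3*(-3)
= -20 + (-10) + (-9) = -39
e12 coeff = (-5)*5 - (-2)*4 = -25 - (-8) = -17
e13 coeff = (-5)*(-3) - 3*4 = 15 - 12 = 3
e23 coeff = (-2)*(-3) - 3*5 = 6 - 15 = -9
uv = -39 - 17*e12 + 3*e13 - 9*e23


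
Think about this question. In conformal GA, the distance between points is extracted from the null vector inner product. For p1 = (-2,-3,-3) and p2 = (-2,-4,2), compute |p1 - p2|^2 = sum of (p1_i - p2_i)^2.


p1 - p2 = (0, 1, -5)
|p1 - p2|^2 = 0^2 + 1^2 + (-5)^2
= 0 + 1 + 25
= 26


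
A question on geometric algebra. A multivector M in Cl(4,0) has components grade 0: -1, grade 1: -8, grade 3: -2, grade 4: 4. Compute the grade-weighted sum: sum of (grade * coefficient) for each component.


Grade-weighted sum = sum of grade_k * coefficient_k
0*(-1) = 0
1*(-8) = -8
3*(-2) = -6
4*4 = 16
Total = 0 + (-8) + (-6) + 16 = 2


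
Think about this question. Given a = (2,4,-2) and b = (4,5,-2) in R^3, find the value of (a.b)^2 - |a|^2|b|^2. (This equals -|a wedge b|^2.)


a . b = 2*4 + 4*5 + (-2)*(-2)
= 8 + 20 + 4 = 32
|a|^2 = 2^2 + 4^2 + (-2)^2 = 24
|b|^2 = 4^2 + 5^2 + (-2)^2 = 45
(a.b)^2 = 32^2 = 1024
|a|^2 * |b|^2 = 24 * 45 = 1080
Result = 1024 - 1080 = -56


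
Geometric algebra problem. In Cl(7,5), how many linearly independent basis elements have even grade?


Even subalgebra dimension = 2^(n-1)
n = 7 + 5 = 12
2^(12 - 1) = 2^11 = 2048
Verification: sum of C(12,k) for even k = 1 + 66 + 495 + 924 + 495 + 66 + 1 = 2048
Result = 2048


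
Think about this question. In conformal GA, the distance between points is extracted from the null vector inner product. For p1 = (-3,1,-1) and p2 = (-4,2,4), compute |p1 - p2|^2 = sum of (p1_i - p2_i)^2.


p1 - p2 = (1, -1, -5)
|p1 - p2|^2 = 1^2 + (-1)^2 + (-5)^2
= 1 + 1 + 25
= 27


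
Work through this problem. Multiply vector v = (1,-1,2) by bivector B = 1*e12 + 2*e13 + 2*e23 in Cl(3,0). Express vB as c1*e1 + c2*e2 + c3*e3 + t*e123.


vB has grade-1 (vector) and grade-3 (trivector) parts: vB = (v _| B) + (v ^ B).
Vector part <vB>_1:
  e1: -v2*b12 - v3*b13 = -(-1)*(1) - (2)*(2) = -3
  e2: v1*b12 - v3*b23 = (1)*(1) - (2)*(2) = -3
  e3: v1*b13 + v2*b23 = (1)*(2) + (-1)*(2) = 0
Trivector part <vB>_3:
  e123: v1*b23 - v2*b13 + v3*b12 = (1)*(2) - (-1)*(2) + (2)*(1) = 6
vB = -3*e1 - 3*e2 + 0*e3 + 6*e123


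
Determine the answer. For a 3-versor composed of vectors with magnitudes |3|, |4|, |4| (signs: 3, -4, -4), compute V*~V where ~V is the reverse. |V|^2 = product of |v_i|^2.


Each vector v_i has |v_i|^2 = s_i^2
Squared scales: 3^2 = 9, (-4)^2 = 16, (-4)^2 = 16
|V|^2 = 9 * 16 * 16
= 2304


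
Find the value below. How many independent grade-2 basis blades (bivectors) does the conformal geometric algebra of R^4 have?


The conformal model of R^4 uses Cl(5,1) with m = 4 + 2 = 6 generators.
Number of grade-2 blades = C(m, 2) = C(6, 2)
= 6*5/2 = 15


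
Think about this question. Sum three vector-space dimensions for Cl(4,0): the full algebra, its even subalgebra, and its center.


n = 4 + 0 = 4
Total dim = 2^4 = 16
Even subalgebra dim = 2^3 = 8
n is even, so center dim = 1
Sum = 16 + 8 + 1 = 25


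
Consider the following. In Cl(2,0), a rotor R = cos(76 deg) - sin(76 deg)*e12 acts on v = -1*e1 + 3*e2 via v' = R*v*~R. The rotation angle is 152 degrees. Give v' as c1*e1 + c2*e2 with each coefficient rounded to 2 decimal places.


Rotor R = cos(76deg) - sin(76deg)*e12
Rotation angle theta = 2 * 76 = 152 degrees
v' = R*v*~R rotates v by theta.
cos(152deg) = -0.8829, sin(152deg) = 0.4695
v'_1 = -1*cos(152deg) - 3*sin(152deg)
= -1*(-0.8829) - 3*0.4695
= -0.53
v'_2 = -1*sin(152deg) + 3*cos(152deg)
= -1*0.4695 + 3*(-0.8829)
= -3.12
v' = -0.53*e1 - 3.12*e2


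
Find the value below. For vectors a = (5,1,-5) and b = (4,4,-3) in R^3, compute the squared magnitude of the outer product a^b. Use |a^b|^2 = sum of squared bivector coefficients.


a wedge b = (a1*b2 - a2*b1)*e12 + (a1*b3 - a3*b1)*e13 + (a2*b3 - a3*b2)*e23
e12 coeff: 5*4 - 1*4 = 20 - 4 = 16
e13 coeff: 5*(-3) - (-5)*4 = -15 - (-20) = 5
e23 coeff: 1*(-3) - (-5)*4 = -3 - (-20) = 17
|a wedge b|^2 = 16^2 + 5^2 + 17^2
= 256 + 25 + 289
= 570


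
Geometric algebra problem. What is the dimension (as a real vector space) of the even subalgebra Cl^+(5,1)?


Even subalgebra dimension = 2^(n-1)
n = 5 + 1 = 6
2^(6 - 1) = 2^5 = 32
Verification: sum of C(6,k) for even k = 1 + 15 + 15 + 1 = 32
Result = 32


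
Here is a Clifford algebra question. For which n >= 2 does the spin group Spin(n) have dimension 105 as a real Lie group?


dim Spin(n) = dim so(n) = n(n-1)/2.
Solve n(n-1)/2 = 105, i.e. n^2 - n - 210 = 0.
Discriminant = 1 + 8*105 = 841
n = (1 + sqrt(841))/2 = (1 + 29)/2 = 15


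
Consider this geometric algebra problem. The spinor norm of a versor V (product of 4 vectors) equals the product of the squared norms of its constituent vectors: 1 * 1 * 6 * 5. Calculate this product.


Spinor norm N(V) = |v1|^2 * |v2|^2 * ... * |v4|^2
= 1 * 1 * 6 * 5
Running product: 1, 1, 6, 30
N(V) = 30


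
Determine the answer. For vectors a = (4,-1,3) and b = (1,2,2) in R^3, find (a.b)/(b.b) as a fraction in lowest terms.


Projection coefficient = (a . b) / (b . b)
a . b = 4*1 + (-1)*2 + 3*2
= 4 + (-2) + 6 = 8
b . b = 1^2 + 2^2 + 2^2
= 1 + 4 + 4 = 9
Coefficient = 8/9
In lowest terms: 8/9


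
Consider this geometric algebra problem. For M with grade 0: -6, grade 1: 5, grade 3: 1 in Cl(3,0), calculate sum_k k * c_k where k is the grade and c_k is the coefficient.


Grade-weighted sum = sum of grade_k * coefficient_k
0*(-6) = 0
1*5 = 5
3*1 = 3
Total = 0 + 5 + 3 = 8


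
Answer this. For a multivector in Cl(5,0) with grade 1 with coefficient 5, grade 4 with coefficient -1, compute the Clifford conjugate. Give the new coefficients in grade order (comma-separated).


Clifford conjugate sign for grade k: (-1)^(k(k+1)/2)
Grade 1: (-1)^(1*2/2) = (-1)^1 = -1, coeff 5 -> -5
Grade 4: (-1)^(4*5/2) = (-1)^10 = 1, coeff -1 -> -1
Conjugated coefficients: -5, -1


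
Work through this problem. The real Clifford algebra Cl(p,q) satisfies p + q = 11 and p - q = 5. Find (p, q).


We need p + q = 11 and p - q = 5.
Adding: 2p = 11 + 5 = 16, so p = 8.
Then q = 11 - 8 = 3.
(p, q) = (8, 3)


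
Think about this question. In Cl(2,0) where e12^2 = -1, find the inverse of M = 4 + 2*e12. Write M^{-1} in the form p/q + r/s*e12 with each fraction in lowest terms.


M = 4 + 2*e12, where e12^2 = -1.
Since M commutes with its reverse ~M = a - b*e12, M * ~M = a^2 - b^2*e12^2 = a^2 + b^2.
So M^{-1} = ~M / (a^2 + b^2) = (a - b*e12)/(a^2 + b^2).
a^2 + b^2 = 16 + 4 = 20
Scalar part = 4/20 = 1/5
Bivector coeff = -2/20 = -1/10
M^{-1} = 1/5 - 1/10*e12


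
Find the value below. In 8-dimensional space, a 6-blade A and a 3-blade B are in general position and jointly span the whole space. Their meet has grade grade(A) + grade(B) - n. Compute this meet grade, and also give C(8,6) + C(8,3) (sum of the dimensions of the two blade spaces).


Meet grade = grade(A) + grade(B) - n
= 6 + 3 - 8 = 1
C(8,6) = 28
C(8,3) = 56
dim_A + dim_B = 28 + 56 = 84


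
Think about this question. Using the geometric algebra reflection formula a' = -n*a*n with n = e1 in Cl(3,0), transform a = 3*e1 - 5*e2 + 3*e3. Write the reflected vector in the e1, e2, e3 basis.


Reflection formula: a' = -n*a*n, with n = e1 (unit vector, n^2 = 1).
For reflection through hyperplane perp to e1:
The component along e1 flips sign, others stay.
a = (3, -5, 3)
a' = (-3, -5, 3)
a' = -3*e1 - 5*e2 + 3*e3


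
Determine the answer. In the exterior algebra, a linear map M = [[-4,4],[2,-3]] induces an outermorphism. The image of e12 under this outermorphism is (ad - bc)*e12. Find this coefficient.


The outermorphism of a linear map f sends e1^e2 to f(e1)^f(e2).
f(e1) = -4*e1 + 2*e2
f(e2) = 4*e1 - 3*e2
f(e1) ^ f(e2) = (-4*e1 + 2*e2) ^ (4*e1 - 3*e2)
= (-4)*(-3)*e12 + 2*4*e21
= (12 - 8)*e12
= 4*e12
Coefficient = 4


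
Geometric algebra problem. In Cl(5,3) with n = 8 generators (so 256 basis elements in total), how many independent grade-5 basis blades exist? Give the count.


Number of grade-k basis blades in Cl(p,q) with n = p + q is C(n, k).
n = 5 + 3 = 8
C(8, 5) = 8! / (5! * 3!)
= 40320 / (120 * 6)
= 56


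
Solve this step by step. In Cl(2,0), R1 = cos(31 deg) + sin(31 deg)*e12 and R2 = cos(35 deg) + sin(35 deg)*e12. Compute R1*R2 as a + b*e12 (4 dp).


Same-plane rotors commute and their half-angles add:
R1*R2 = cos(a1 + a2) + sin(a1 + a2)*e12.
a1 + a2 = 31 + 35 = 66 deg
cos(66 deg) = 0.4067
sin(66 deg) = 0.9135
R1*R2 = 0.4067 + 0.9135*e12


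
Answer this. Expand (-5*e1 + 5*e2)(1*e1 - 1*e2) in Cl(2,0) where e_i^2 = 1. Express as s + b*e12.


Expand: (-5*e1 + 5*e2)(1*e1 - 1*e2)
= (-5)*1*e1e1 + (-5)*(-1)*e1e2 + 5*1*e2e1 + 5*(-1)*e2e2
Using e1^2 = e2^2 = 1, e2e1 = -e1e2:
Scalar part s = (-5)*1 + 5*(-1) = -5 + (-5) = -10
Bivector part b = (-5)*(-1) - 5*1 = 5 - 5 = 0
uv = -10 + 0*e12


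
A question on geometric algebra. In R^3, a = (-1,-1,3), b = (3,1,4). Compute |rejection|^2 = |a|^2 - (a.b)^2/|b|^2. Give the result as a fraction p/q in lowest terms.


|a|^2 = (-1)^2 + (-1)^2 + 3^2 = 11
|b|^2 = 3^2 + 1^2 + 4^2 = 26
a . b = (-1)*3 + (-1)*1 + 3*4 = 8
(a.b)^2 = 8^2 = 64
|rej|^2 = 11 - 64/26
= (286 - 64)/26
= 222/26
In lowest terms: 111/13


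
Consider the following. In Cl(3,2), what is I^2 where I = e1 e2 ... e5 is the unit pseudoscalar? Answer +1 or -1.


The pseudoscalar I = e1...e_n (product of all n generators) of Cl(p,q) satisfies I^2 = (-1)^(q + n(n-1)/2).
p = 3, q = 2, n = p + q = 5
n(n-1)/2 = 5 * 4 / 2 = 10
Exponent = q + n(n-1)/2 = 2 + 10 = 12
I^2 = (-1)^12 = +1


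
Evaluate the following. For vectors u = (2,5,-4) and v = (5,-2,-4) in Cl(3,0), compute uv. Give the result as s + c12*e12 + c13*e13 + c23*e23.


In Cl(3,0): e_i^2 = 1, e_ie_j = -e_je_i for i != j.
Scalar part = u . v = 2*5 + 5*(-2) + (-4)*(-4)
= 10 + (-10) + 16 = 16
e12 coeff = 2*(-2) - 5*5 = -4 - 25 = -29
e13 coeff = 2*(-4) - (-4)*5 = -8 - (-20) = 12
e23 coeff = 5*(-4) - (-4)*(-2) = -20 - 8 = -28
uv = 16 - 29*e12 + 12*e13 - 28*e23


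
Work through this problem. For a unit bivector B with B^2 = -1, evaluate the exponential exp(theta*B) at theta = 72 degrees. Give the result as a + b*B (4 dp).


For a unit bivector B with B^2 = -1, the exponential series gives
e^(theta*B) = cos(theta) + sin(theta)*B (the GA analogue of Euler's formula).
theta = 72 degrees = 1.256637 rad
cos(72 deg) = 0.3090
sin(72 deg) = 0.9511
exp(theta*B) = 0.3090 + 0.9511*B


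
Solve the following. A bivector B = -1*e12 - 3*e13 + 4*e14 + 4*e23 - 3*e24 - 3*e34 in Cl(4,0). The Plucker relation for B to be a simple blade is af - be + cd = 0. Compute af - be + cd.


Plucker relation: af - be + cd
a*f = (-1)*(-3) = 3
b*e = (-3)*(-3) = 9
c*d = 4*4 = 16
af - be + cd = 3 - 9 + 16
= 10


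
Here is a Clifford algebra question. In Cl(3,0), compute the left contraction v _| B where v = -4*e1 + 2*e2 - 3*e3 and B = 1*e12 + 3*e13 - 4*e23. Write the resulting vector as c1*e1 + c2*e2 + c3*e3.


Left contraction v _| B = <vB>_1 (grade-1 part of the geometric product vB).
Using e1_|e12 = e2, e2_|e12 = -e1, e1_|e13 = e3, e3_|e13 = -e1, e2_|e23 = e3, e3_|e23 = -e2:
e1 coeff: -v2*b12 - v3*b13 = -(2)*(1) - (-3)*(3) = 7
e2 coeff: v1*b12 - v3*b23 = (-4)*(1) - (-3)*(-4) = -16
e3 coeff: v1*b13 + v2*b23 = (-4)*(3) + (2)*(-4) = -20
v _| B = 7*e1 - 16*e2 - 20*e3


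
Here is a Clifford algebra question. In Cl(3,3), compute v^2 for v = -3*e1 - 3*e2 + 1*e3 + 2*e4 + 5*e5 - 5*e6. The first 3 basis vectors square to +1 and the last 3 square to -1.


v^2 = sum of c_i^2 * e_i^2
Positive signature terms (e_i^2 = +1): (-3)^2 + (-3)^2 + 1^2 = 19
Negative signature terms (e_j^2 = -1): 2^2 + 5^2 + (-5)^2 = 54
v^2 = 19 - 54 = -35


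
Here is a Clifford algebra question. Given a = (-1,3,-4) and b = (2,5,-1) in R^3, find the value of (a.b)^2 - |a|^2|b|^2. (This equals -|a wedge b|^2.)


a . b = (-1)*2 + 3*5 + (-4)*(-1)
= -2 + 15 + 4 = 17
|a|^2 = (-1)^2 + 3^2 + (-4)^2 = 26
|b|^2 = 2^2 + 5^2 + (-1)^2 = 30
(a.b)^2 = 17^2 = 289
|a|^2 * |b|^2 = 26 * 30 = 780
Result = 289 - 780 = -491


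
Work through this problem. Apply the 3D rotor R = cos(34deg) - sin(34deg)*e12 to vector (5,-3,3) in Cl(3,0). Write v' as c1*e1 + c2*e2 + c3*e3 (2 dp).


Rotor R = cos(34deg) - sin(34deg)*e12
Rotation angle theta = 2 * 34 = 68 degrees in the e12 plane (e1 -> e2).
The component perpendicular to the plane (e3) is invariant: v'_3 = v3 = 3.00
cos(68deg) = 0.3746, sin(68deg) = 0.9272
v'_1 = v1*cos(theta) - v2*sin(theta) = 5*0.3746 - (-3)*0.9272 = 4.65
v'_2 = v1*sin(theta) + v2*cos(theta) = 5*0.9272 + (-3)*0.3746 = 3.51
v' = 4.65*e1 + 3.51*e2 + 3.00*e3


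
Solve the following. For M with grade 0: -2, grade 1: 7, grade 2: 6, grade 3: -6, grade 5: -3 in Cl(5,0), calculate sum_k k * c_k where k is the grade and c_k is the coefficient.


Grade-weighted sum = sum of grade_k * coefficient_k
0*(-2) = 0
1*7 = 7
2*6 = 12
3*(-6) = -18
5*(-3) = -15
Total = 0 + 7 + 12 + (-18) + (-15) = -14


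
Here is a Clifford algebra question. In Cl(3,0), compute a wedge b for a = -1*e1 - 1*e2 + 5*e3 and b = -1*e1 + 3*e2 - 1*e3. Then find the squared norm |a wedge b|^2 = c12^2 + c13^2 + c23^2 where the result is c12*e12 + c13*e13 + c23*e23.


a wedge b = (a1*b2 - a2*b1)*e12 + (a1*b3 - a3*b1)*e13 + (a2*b3 - a3*b2)*e23
e12 coeff: (-1)*3 - (-1)*(-1) = -3 - 1 = -4
e13 coeff: (-1)*(-1) - 5*(-1) = 1 - (-5) = 6
e23 coeff: (-1)*(-1) - 5*3 = 1 - 15 = -14
|a wedge b|^2 = (-4)^2 + 6^2 + (-14)^2
= 16 + 36 + 196
= 248


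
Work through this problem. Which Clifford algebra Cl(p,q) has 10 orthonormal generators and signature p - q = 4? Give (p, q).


We need p + q = 10 and p - q = 4.
Adding: 2p = 10 + 4 = 14, so p = 7.
Then q = 10 - 7 = 3.
(p, q) = (7, 3)


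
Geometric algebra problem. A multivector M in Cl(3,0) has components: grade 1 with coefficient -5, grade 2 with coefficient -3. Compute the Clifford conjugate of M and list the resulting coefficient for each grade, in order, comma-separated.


Clifford conjugate sign for grade k: (-1)^(k(k+1)/2)
Grade 1: (-1)^(1*2/2) = (-1)^1 = -1, coeff -5 -> 5
Grade 2: (-1)^(2*3/2) = (-1)^3 = -1, coeff -3 -> 3
Conjugated coefficients: 5, 3


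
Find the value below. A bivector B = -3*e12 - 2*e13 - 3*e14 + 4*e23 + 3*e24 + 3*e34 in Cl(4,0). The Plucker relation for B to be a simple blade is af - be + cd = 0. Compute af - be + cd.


Plucker relation: af - be + cd
a*f = (-3)*3 = -9
b*e = (-2)*3 = -6
c*d = (-3)*4 = -12
af - be + cd = -9 - (-6) + (-12)
= -15


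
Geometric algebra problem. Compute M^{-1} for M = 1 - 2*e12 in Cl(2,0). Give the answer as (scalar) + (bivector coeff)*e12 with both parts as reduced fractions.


M = 1 - 2*e12, where e12^2 = -1.
Since M commutes with its reverse ~M = a - b*e12, M * ~M = a^2 - b^2*e12^2 = a^2 + b^2.
So M^{-1} = ~M / (a^2 + b^2) = (a - b*e12)/(a^2 + b^2).
a^2 + b^2 = 1 + 4 = 5
Scalar part = 1/5 = 1/5
Bivector coeff = 2/5 = 2/5
M^{-1} = 1/5 + 2/5*e12


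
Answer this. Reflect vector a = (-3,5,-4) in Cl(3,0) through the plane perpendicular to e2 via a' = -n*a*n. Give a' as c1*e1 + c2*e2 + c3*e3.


Reflection formula: a' = -n*a*n, with n = e2 (unit vector, n^2 = 1).
For reflection through hyperplane perp to e2:
The component along e2 flips sign, others stay.
a = (-3, 5, -4)
a' = (-3, -5, -4)
a' = -3*e1 - 5*e2 - 4*e3


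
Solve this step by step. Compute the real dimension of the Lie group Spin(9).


Spin(n) double-covers SO(n); both have Lie algebra so(n) of dimension n(n-1)/2.
n = 9
n(n-1) = 9 * 8 = 72
dim Spin(9) = 72/2 = 36


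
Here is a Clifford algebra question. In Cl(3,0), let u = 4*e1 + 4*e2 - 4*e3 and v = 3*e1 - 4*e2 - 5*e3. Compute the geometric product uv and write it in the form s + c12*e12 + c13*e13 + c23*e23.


In Cl(3,0): e_i^2 = 1, e_ie_j = -e_je_i for i != j.
Scalar part = u . v = 4*3 + 4*(-4) + (-4)*(-5)
= 12 + (-16) + 20 = 16
e12 coeff = 4*(-4) - 4*3 = -16 - 12 = -28
e13 coeff = 4*(-5) - (-4)*3 = -20 - (-12) = -8
e23 coeff = 4*(-5) - (-4)*(-4) = -20 - 16 = -36
uv = 16 - 28*e12 - 8*e13 - 36*e23


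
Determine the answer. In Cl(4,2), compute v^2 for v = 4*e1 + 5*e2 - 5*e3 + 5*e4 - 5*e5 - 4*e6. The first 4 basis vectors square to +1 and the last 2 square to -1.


v^2 = sum of c_i^2 * e_i^2
Positive signature terms (e_i^2 = +1): 4^2 + 5^2 + (-5)^2 + 5^2 = 91
Negative signature terms (e_j^2 = -1): (-5)^2 + (-4)^2 = 41
v^2 = 91 - 41 = 50


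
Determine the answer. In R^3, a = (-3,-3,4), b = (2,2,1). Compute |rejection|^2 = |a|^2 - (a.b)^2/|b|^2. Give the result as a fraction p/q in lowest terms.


|a|^2 = (-3)^2 + (-3)^2 + 4^2 = 34
|b|^2 = 2^2 + 2^2 + 1^2 = 9
a . b = (-3)*2 + (-3)*2 + 4*1 = -8
(a.b)^2 = (-8)^2 = 64
|rej|^2 = 34 - 64/9
= (306 - 64)/9
= 242/9
In lowest terms: 242/9


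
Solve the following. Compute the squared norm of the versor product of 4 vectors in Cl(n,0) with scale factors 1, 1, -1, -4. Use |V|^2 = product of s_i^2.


Each vector v_i has |v_i|^2 = s_i^2
Squared scales: 1^2 = 1, 1^2 = 1, (-1)^2 = 1, (-4)^2 = 16
|V|^2 = 1 * 1 * 1 * 16
= 16


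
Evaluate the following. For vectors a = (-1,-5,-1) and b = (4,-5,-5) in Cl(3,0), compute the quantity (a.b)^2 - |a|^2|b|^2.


a . b = (-1)*4 + (-5)*(-5) + (-1)*(-5)
= -4 + 25 + 5 = 26
|a|^2 = (-1)^2 + (-5)^2 + (-1)^2 = 27
|b|^2 = 4^2 + (-5)^2 + (-5)^2 = 66
(a.b)^2 = 26^2 = 676
|a|^2 * |b|^2 = 27 * 66 = 1782
Result = 676 - 1782 = -1106


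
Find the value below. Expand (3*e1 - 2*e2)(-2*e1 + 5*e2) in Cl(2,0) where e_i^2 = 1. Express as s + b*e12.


Expand: (3*e1 - 2*e2)(-2*e1 + 5*e2)
= 3*(-2)*e1e1 + 3*5*e1e2 + (-2)*(-2)*e2e1 + (-2)*5*e2e2
Using e1^2 = e2^2 = 1, e2e1 = -e1e2:
Scalar part s = 3*(-2) + (-2)*5 = -6 + (-10) = -16
Bivector part b = 3*5 - (-2)*(-2) = 15 - 4 = 11
uv = -16 + 11*e12


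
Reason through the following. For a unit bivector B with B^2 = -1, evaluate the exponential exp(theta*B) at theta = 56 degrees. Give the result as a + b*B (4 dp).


For a unit bivector B with B^2 = -1, the exponential series gives
e^(theta*B) = cos(theta) + sin(theta)*B (the GA analogue of Euler's formula).
theta = 56 degrees = 0.977384 rad
cos(56 deg) = 0.5592
sin(56 deg) = 0.8290
exp(theta*B) = 0.5592 + 0.8290*B


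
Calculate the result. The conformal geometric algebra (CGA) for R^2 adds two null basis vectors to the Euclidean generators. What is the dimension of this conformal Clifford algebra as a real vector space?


The conformal model of R^2 uses Cl(3,1): the 2 Euclidean generators plus two extra orthogonal generators e+ (e+^2 = +1) and e- (e-^2 = -1), from which the null vectors e0, einf are built.
Number of generators m = 2 + 2 = 4.
dim Cl(p,q) = 2^m = 2^4 = 16


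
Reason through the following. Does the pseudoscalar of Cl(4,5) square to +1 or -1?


The pseudoscalar I = e1...e_n (product of all n generators) of Cl(p,q) satisfies I^2 = (-1)^(q + n(n-1)/2).
p = 4, q = 5, n = p + q = 9
n(n-1)/2 = 9 * 8 / 2 = 36
Exponent = q + n(n-1)/2 = 5 + 36 = 41
I^2 = (-1)^41 = -1


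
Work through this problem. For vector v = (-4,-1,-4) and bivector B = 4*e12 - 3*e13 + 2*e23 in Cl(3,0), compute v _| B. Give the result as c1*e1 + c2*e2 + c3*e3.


Left contraction v _| B = <vB>_1 (grade-1 part of the geometric product vB).
Using e1_|e12 = e2, e2_|e12 = -e1, e1_|e13 = e3, e3_|e13 = -e1, e2_|e23 = e3, e3_|e23 = -e2:
e1 coeff: -v2*b12 - v3*b13 = -(-1)*(4) - (-4)*(-3) = -8
e2 coeff: v1*b12 - v3*b23 = (-4)*(4) - (-4)*(2) = -8
e3 coeff: v1*b13 + v2*b23 = (-4)*(-3) + (-1)*(2) = 10
v _| B = -8*e1 - 8*e2 + 10*e3


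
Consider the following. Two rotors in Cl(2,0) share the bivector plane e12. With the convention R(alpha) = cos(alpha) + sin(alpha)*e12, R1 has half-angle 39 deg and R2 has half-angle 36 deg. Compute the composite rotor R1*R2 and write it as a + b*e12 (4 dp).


Same-plane rotors commute and their half-angles add:
R1*R2 = cos(a1 + a2) + sin(a1 + a2)*e12.
a1 + a2 = 39 + 36 = 75 deg
cos(75 deg) = 0.2588
sin(75 deg) = 0.9659
R1*R2 = 0.2588 + 0.9659*e12


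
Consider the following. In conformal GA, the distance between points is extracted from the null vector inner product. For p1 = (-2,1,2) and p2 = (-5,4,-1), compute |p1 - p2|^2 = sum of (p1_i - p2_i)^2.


p1 - p2 = (3, -3, 3)
|p1 - p2|^2 = 3^2 + (-3)^2 + 3^2
= 9 + 9 + 9
= 27


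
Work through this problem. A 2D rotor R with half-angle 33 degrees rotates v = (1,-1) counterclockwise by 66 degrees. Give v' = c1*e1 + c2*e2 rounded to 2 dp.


Rotor R = cos(33deg) - sin(33deg)*e12
Rotation angle theta = 2 * 33 = 66 degrees
v' = R*v*~R rotates v by theta.
cos(66deg) = 0.4067, sin(66deg) = 0.9135
v'_1 = 1*cos(66deg) - (-1)*sin(66deg)
= 1*0.4067 - (-1)*0.9135
= 1.32
v'_2 = 1*sin(66deg) + (-1)*cos(66deg)
= 1*0.9135 + (-1)*0.4067
= 0.51
v' = 1.32*e1 + 0.51*e2


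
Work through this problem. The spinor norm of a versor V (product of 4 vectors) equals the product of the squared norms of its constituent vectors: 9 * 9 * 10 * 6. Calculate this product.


Spinor norm N(V) = |v1|^2 * |v2|^2 * ... * |v4|^2
= 9 * 9 * 10 * 6
Running product: 9, 81, 810, 4860
N(V) = 4860


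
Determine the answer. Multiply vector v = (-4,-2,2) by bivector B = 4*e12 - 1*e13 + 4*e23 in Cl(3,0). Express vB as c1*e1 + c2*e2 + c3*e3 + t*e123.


vB has grade-1 (vector) and grade-3 (trivector) parts: vB = (v _| B) + (v ^ B).
Vector part <vB>_1:
  e1: -v2*b12 - v3*b13 = -(-2)*(4) - (2)*(-1) = 10
  e2: v1*b12 - v3*b23 = (-4)*(4) - (2)*(4) = -24
  e3: v1*b13 + v2*b23 = (-4)*(-1) + (-2)*(4) = -4
Trivector part <vB>_3:
  e123: v1*b23 - v2*b13 + v3*b12 = (-4)*(4) - (-2)*(-1) + (2)*(4) = -10
vB = 10*e1 - 24*e2 - 4*e3 - 10*e123


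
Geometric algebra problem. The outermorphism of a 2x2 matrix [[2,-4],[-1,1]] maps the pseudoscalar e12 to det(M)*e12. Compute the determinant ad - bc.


The outermorphism of a linear map f sends e1^e2 to f(e1)^f(e2).
f(e1) = 2*e1 - 1*e2
f(e2) = -4*e1 + 1*e2
f(e1) ^ f(e2) = (2*e1 - 1*e2) ^ (-4*e1 + 1*e2)
= 2*1*e12 + (-1)*(-4)*e21
= (2 - 4)*e12
= -2*e12
Coefficient = -2


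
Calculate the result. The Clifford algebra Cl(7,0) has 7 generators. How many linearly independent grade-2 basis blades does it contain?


Number of grade-k basis blades in Cl(p,q) with n = p + q is C(n, k).
n = 7 + 0 = 7
C(7, 2) = 7! / (2! * 5!)
= 5040 / (2 * 120)
= 21


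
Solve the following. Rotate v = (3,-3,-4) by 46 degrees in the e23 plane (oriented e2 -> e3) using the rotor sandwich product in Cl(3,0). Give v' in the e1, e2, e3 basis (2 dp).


Rotor R = cos(23deg) - sin(23deg)*e23
Rotation angle theta = 2 * 23 = 46 degrees in the e23 plane (e2 -> e3).
The component perpendicular to the plane (e1) is invariant: v'_1 = v1 = 3.00
cos(46deg) = 0.6947, sin(46deg) = 0.7193
v'_2 = v2*cos(theta) - v3*sin(theta) = -3*0.6947 - (-4)*0.7193 = 0.79
v'_3 = v2*sin(theta) + v3*cos(theta) = -3*0.7193 + (-4)*0.6947 = -4.94
v' = 3.00*e1 + 0.79*e2 - 4.94*e3


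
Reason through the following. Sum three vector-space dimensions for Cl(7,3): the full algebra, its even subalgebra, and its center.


n = 7 + 3 = 10
Total dim = 2^10 = 1024
Even subalgebra dim = 2^9 = 512
n is even, so center dim = 1
Sum = 1024 + 512 + 1 = 1537


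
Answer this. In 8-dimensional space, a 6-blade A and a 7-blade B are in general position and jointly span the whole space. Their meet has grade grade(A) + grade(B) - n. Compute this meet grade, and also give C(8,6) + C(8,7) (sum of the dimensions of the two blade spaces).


Meet grade = grade(A) + grade(B) - n
= 6 + 7 - 8 = 5
C(8,6) = 28
C(8,7) = 8
dim_A + dim_B = 28 + 8 = 36


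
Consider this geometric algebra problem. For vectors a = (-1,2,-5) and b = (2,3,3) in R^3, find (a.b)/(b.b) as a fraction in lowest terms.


Projection coefficient = (a . b) / (b . b)
a . b = (-1)*2 + 2*3 + (-5)*3
= -2 + 6 + (-15) = -11
b . b = 2^2 + 3^2 + 3^2
= 4 + 9 + 9 = 22
Coefficient = -11/22
In lowest terms: -1/2


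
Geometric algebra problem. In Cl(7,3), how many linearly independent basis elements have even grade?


Even subalgebra dimension = 2^(n-1)
n = 7 + 3 = 10
2^(10 - 1) = 2^9 = 512
Verification: sum of C(10,k) for even k = 1 + 45 + 210 + 210 + 45 + 1 = 512
Result = 512


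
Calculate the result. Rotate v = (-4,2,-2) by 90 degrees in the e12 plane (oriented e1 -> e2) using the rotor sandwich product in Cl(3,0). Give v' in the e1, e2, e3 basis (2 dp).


Rotor R = cos(45deg) - sin(45deg)*e12
Rotation angle theta = 2 * 45 = 90 degrees in the e12 plane (e1 -> e2).
The component perpendicular to the plane (e3) is invariant: v'_3 = v3 = -2.00
cos(90deg) = 0.0000, sin(90deg) = 1.0000
v'_1 = v1*cos(theta) - v2*sin(theta) = -4*0.0000 - 2*1.0000 = -2.00
v'_2 = v1*sin(theta) + v2*cos(theta) = -4*1.0000 + 2*0.0000 = -4.00
v' = -2.00*e1 - 4.00*e2 - 2.00*e3
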